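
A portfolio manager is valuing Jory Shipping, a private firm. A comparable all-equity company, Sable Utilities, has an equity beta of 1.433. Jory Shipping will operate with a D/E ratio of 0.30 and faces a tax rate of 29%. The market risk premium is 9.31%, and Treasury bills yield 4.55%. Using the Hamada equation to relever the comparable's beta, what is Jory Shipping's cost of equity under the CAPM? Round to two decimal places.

β_L = β_U × [1 + (1 − t)(D/E)] = 1.433 × [1 + (1 − 0.29) × 0.30]
    = 1.433 × [1 + 0.71 × 0.30] = 1.433 × 1.2130 = 1.7382
E(R) = R_f + β_L × MRP = 4.55% + 1.7382 × 9.31% = 20.73%

20.73%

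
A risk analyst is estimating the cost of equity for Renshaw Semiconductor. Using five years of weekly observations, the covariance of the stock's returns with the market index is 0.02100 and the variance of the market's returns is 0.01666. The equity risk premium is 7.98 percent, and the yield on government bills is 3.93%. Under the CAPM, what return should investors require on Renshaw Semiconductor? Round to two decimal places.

13.99%

β = Cov(R_i, R_m) / Var(R_m) = 0.02100 / 0.01666 = 1.2605
E(R) = R_f + β × MRP = 3.93% + 1.2605 × 7.98% = 13.99%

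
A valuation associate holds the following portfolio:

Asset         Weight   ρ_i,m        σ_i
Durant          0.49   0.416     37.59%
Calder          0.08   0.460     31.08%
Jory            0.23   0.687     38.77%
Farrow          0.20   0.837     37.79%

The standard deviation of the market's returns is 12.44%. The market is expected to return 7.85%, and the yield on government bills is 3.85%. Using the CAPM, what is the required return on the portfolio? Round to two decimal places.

10.69%

β_Durant = 0.416 × 37.59% / 12.44% = 1.2570
β_Calder = 0.460 × 31.08% / 12.44% = 1.1493
β_Jory = 0.687 × 38.77% / 12.44% = 2.1411
β_Farrow = 0.837 × 37.79% / 12.44% = 2.5426
β_P = Σ w_i β_i = 0.49×1.2570 + 0.08×1.1493 + 0.23×2.1411 + 0.20×2.5426 = 1.7088
MRP = 7.85% − 3.85% = 4.00%
E(R_P) = R_f + β_P × MRP = 3.85% + 1.7088 × 4.00% = 10.69%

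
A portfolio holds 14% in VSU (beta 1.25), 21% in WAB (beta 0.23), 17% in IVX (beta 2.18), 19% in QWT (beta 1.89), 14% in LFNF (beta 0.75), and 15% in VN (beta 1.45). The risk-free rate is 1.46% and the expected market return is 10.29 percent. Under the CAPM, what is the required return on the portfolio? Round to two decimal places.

β_P = Σ w_i β_i = 0.14×1.25 + 0.21×0.23 + 0.17×2.18 + 0.19×1.89 + 0.14×0.75 + 0.15×1.45 = 1.2755
MRP = 10.29% − 1.46% = 8.83%
E(R_P) = R_f + β_P × MRP = 1.46% + 1.2755 × 8.83% = 12.72%

12.72%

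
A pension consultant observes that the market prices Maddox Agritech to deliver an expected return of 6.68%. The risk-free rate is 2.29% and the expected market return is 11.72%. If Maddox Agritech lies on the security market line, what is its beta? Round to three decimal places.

0.466

MRP = 11.72% − 2.29% = 9.43%
β = (E(R) − R_f) / MRP = (6.68% − 2.29%) / 9.43% = 4.39% / 9.43% = 0.466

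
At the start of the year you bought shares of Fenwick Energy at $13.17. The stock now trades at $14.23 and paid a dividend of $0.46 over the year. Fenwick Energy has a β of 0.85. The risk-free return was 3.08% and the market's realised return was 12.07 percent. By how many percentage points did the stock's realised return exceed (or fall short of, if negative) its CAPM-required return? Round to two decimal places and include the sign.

Realised HPR = (P1 + D1 − P0) / P0 = (14.23 + 0.46 − 13.17) / 13.17 = 1.52 / 13.17 = 11.5414%
MRP = 12.07% − 3.08% = 8.99%
CAPM required = R_f + β·MRP = 3.08% + 0.85 × 8.99% = 10.7215%
α = realised − required = 11.5414% − 10.7215% = +0.82%

+0.82%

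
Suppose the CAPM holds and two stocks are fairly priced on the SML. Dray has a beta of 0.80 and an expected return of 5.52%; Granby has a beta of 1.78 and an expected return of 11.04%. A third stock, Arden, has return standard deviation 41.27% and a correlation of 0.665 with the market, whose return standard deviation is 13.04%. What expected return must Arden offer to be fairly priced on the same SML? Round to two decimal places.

MRP = (11.04% − 5.52%) / (1.78 − 0.80) = 5.6327%
R_f = 5.52% − 0.80 × 5.6327% = 1.0138%
β_Arden = ρ·σ_i/σ_m = 0.665 × 41.27 / 13.04 = 2.1046
E(R_Arden) = R_f + β × MRP = 1.0138% + 2.1046 × 5.6327% = 12.87%

12.87%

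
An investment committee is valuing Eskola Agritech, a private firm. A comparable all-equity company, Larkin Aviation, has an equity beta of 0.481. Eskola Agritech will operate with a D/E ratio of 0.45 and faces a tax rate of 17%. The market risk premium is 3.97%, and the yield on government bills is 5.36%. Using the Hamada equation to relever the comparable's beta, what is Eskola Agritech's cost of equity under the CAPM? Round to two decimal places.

7.98%

β_L = β_U × [1 + (1 − t)(D/E)] = 0.481 × [1 + (1 − 0.17) × 0.45]
    = 0.481 × [1 + 0.83 × 0.45] = 0.481 × 1.3735 = 0.6607
E(R) = R_f + β_L × MRP = 5.36% + 0.6607 × 3.97% = 7.98%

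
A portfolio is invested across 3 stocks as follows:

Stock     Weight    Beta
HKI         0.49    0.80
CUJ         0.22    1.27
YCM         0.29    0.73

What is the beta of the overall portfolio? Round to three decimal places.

0.883

β_P = Σ w_i β_i = 0.49×0.80 + 0.22×1.27 + 0.29×0.73 = 0.8831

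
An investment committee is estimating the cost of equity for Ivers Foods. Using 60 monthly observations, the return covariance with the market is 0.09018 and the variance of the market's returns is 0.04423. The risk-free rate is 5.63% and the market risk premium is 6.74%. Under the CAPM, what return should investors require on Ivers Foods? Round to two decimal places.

β = Cov(R_i, R_m) / Var(R_m) = 0.09018 / 0.04423 = 2.0389
E(R) = R_f + β × MRP = 5.63% + 2.0389 × 6.74% = 19.37%

19.37%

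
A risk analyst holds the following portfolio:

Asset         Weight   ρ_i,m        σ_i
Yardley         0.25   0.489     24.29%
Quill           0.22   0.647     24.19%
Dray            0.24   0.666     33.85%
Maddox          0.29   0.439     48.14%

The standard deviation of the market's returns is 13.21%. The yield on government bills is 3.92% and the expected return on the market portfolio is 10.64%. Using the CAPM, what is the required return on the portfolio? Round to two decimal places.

β_Yardley = 0.489 × 24.29% / 13.21% = 0.8992
β_Quill = 0.647 × 24.19% / 13.21% = 1.1848
β_Dray = 0.666 × 33.85% / 13.21% = 1.7066
β_Maddox = 0.439 × 48.14% / 13.21% = 1.5998
β_P = Σ w_i β_i = 0.25×0.8992 + 0.22×1.1848 + 0.24×1.7066 + 0.29×1.5998 = 1.3590
MRP = 10.64% − 3.92% = 6.72%
E(R_P) = R_f + β_P × MRP = 3.92% + 1.3590 × 6.72% = 13.05%

13.05%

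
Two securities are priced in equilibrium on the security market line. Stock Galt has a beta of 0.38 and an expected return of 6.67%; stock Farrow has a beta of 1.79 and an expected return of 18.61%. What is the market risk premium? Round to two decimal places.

8.47%

Both satisfy E(R) = R_f + β·MRP, so the slope of the SML is
MRP = (18.61% − 6.67%) / (1.79 − 0.38) = 11.94% / 1.41 = 8.4681%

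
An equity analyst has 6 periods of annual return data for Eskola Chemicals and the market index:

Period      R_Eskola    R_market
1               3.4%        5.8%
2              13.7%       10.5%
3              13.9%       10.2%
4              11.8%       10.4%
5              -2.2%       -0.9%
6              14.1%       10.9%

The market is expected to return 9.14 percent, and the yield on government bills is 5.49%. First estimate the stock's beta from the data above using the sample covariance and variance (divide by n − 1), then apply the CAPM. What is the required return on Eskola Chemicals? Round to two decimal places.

Mean R_i = (3.4 + 13.7 + 13.9 + 11.8 − 2.2 + 14.1) / 6 = 9.1167%
Mean R_m = (5.8 + 10.5 + 10.2 + 10.4 − 0.9 + 10.9) / 6 = 7.8167%
Σ(R_i − R̄_i)(R_m − R̄_m) = 156.1683  ⇒  Cov = 156.1683 / 5 = 31.2337
Σ(R_m − R̄_m)² = 109.1083  ⇒  Var(R_m) = 109.1083 / 5 = 21.8217
β = Cov / Var(R_m) = 31.2337 / 21.8217 = 1.4313
MRP = 9.14% − 5.49% = 3.65%
E(R) = R_f + β × MRP = 5.49% + 1.4313 × 3.65% = 10.71%

10.71%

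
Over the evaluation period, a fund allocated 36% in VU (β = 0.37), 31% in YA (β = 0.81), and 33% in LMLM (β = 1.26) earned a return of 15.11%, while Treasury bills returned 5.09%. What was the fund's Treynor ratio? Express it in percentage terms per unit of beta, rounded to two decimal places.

β_P = 0.36×0.37 + 0.31×0.81 + 0.33×1.26 = 0.8001
Treynor = (R_P − R_f) / β_P = (15.11% − 5.09%) / 0.8001 = 10.02% / 0.8001 = 12.52%

12.52%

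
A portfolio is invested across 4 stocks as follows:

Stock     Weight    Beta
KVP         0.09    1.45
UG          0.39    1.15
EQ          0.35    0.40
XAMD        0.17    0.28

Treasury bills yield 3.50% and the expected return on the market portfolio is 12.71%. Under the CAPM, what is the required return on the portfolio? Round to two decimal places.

β_P = Σ w_i β_i = 0.09×1.45 + 0.39×1.15 + 0.35×0.40 + 0.17×0.28 = 0.7666
MRP = 12.71% − 3.50% = 9.21%
E(R_P) = R_f + β_P × MRP = 3.50% + 0.7666 × 9.21% = 10.56%

10.56%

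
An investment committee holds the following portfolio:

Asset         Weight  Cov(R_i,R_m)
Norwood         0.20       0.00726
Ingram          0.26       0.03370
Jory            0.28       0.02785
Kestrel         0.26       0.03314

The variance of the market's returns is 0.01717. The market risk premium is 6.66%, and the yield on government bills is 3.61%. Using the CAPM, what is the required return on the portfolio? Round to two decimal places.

β_Norwood = 0.00726 / 0.01717 = 0.4228
β_Ingram = 0.03370 / 0.01717 = 1.9627
β_Jory = 0.02785 / 0.01717 = 1.6220
β_Kestrel = 0.03314 / 0.01717 = 1.9301
β_P = Σ w_i β_i = 0.20×0.4228 + 0.26×1.9627 + 0.28×1.6220 + 0.26×1.9301 = 1.5508
E(R_P) = R_f + β_P × MRP = 3.61% + 1.5508 × 6.66% = 13.94%

13.94%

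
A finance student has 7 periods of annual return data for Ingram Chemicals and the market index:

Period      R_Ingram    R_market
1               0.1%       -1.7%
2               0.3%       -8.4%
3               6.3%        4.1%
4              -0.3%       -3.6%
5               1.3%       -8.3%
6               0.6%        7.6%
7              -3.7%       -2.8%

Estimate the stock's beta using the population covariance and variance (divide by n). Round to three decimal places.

Mean R_i = (0.1 + 0.3 + 6.3 − 0.3 + 1.3 + 0.6 − 3.7) / 7 = 0.6571%
Mean R_m = (-1.7 − 8.4 + 4.1 − 3.6 − 8.3 + 7.6 − 2.8) / 7 = -1.8714%
Σ(R_i − R̄_i)(R_m − R̄_m) = 36.9586  ⇒  Cov = 36.9586 / 7 = 5.2798
Σ(R_m − R̄_m)² = 213.1943  ⇒  Var(R_m) = 213.1943 / 7 = 30.4563
β = Cov / Var(R_m) = 5.2798 / 30.4563 = 0.1734

0.173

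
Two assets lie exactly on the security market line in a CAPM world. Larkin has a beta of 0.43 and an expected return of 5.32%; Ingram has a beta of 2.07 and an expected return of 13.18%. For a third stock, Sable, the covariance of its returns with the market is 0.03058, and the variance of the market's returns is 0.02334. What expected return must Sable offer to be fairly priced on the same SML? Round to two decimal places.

9.54%

MRP = (13.18% − 5.32%) / (2.07 − 0.43) = 4.7927%
R_f = 5.32% − 0.43 × 4.7927% = 3.2591%
β_Sable = Cov / Var(R_m) = 0.03058 / 0.02334 = 1.3102
E(R_Sable) = R_f + β × MRP = 3.2591% + 1.3102 × 4.7927% = 9.54%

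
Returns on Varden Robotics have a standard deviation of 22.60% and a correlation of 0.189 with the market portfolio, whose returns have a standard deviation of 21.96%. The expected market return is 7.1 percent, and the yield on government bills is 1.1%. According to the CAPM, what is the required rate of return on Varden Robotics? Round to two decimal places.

β = ρ × σ_i / σ_m = 0.189 × 22.60% / 21.96% = 0.1945
MRP = 7.1% − 1.1% = 6.00%
E(R) = 1.1% + 0.1945 × 6.0% = 2.27%

2.27%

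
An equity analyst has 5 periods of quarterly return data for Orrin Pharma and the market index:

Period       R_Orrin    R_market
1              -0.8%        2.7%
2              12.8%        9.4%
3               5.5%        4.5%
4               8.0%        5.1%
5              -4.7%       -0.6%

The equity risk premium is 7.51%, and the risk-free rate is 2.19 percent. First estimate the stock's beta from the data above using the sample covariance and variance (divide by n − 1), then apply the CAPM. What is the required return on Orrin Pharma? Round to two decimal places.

16.12%

Mean R_i = (-0.8 + 12.8 + 5.5 + 8.0 − 4.7) / 5 = 4.1600%
Mean R_m = (2.7 + 9.4 + 4.5 + 5.1 − 0.6) / 5 = 4.2200%
Σ(R_i − R̄_i)(R_m − R̄_m) = 98.7540  ⇒  Cov = 98.7540 / 4 = 24.6885
Σ(R_m − R̄_m)² = 53.2280  ⇒  Var(R_m) = 53.2280 / 4 = 13.3070
β = Cov / Var(R_m) = 24.6885 / 13.3070 = 1.8553
E(R) = R_f + β × MRP = 2.19% + 1.8553 × 7.51% = 16.12%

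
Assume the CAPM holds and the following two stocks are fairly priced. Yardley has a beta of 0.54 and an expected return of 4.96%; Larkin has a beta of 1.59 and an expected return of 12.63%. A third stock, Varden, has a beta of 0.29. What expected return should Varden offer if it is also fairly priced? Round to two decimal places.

3.13%

MRP (SML slope) = (12.63% − 4.96%) / (1.59 − 0.54) = 7.67% / 1.05 = 7.3048%
R_f (intercept) = 4.96% − 0.54 × 7.3048% = 1.0154%
E(R_Varden) = R_f + β × MRP = 1.0154% + 0.29 × 7.3048% = 3.13%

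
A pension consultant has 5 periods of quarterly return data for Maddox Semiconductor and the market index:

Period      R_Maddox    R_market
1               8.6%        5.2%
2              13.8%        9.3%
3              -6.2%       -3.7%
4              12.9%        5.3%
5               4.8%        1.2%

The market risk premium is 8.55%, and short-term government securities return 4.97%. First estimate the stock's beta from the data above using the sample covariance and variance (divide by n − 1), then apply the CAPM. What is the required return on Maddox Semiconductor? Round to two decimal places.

Mean R_i = (8.6 + 13.8 − 6.2 + 12.9 + 4.8) / 5 = 6.7800%
Mean R_m = (5.2 + 9.3 − 3.7 + 5.3 + 1.2) / 5 = 3.4600%
Σ(R_i − R̄_i)(R_m − R̄_m) = 152.8360  ⇒  Cov = 152.8360 / 4 = 38.2090
Σ(R_m − R̄_m)² = 96.8920  ⇒  Var(R_m) = 96.8920 / 4 = 24.2230
β = Cov / Var(R_m) = 38.2090 / 24.2230 = 1.5774
E(R) = R_f + β × MRP = 4.97% + 1.5774 × 8.55% = 18.46%

18.46%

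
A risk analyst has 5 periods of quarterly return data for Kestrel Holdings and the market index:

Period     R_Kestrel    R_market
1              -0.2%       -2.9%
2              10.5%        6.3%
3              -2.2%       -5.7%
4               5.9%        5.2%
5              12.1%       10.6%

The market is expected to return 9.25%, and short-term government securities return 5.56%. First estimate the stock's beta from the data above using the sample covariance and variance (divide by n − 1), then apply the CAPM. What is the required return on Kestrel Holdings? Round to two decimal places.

8.93%

Mean R_i = (-0.2 + 10.5 − 2.2 + 5.9 + 12.1) / 5 = 5.2200%
Mean R_m = (-2.9 + 6.3 − 5.7 + 5.2 + 10.6) / 5 = 2.7000%
Σ(R_i − R̄_i)(R_m − R̄_m) = 167.7400  ⇒  Cov = 167.7400 / 4 = 41.9350
Σ(R_m − R̄_m)² = 183.5400  ⇒  Var(R_m) = 183.5400 / 4 = 45.8850
β = Cov / Var(R_m) = 41.9350 / 45.8850 = 0.9139
MRP = 9.25% − 5.56% = 3.69%
E(R) = R_f + β × MRP = 5.56% + 0.9139 × 3.69% = 8.93%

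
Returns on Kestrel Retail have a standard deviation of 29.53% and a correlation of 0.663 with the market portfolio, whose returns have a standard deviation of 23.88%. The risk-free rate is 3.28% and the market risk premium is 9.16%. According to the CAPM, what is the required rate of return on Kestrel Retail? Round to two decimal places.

10.79%

β = ρ × σ_i / σ_m = 0.663 × 29.53% / 23.88% = 0.8199
E(R) = 3.28% + 0.8199 × 9.16% = 10.79%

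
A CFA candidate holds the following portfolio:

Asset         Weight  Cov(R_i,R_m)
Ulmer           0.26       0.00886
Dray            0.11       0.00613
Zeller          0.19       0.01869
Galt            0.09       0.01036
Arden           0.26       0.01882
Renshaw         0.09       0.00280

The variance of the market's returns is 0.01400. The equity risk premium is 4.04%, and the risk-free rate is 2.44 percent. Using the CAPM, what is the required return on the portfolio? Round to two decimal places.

6.08%

β_Ulmer = 0.00886 / 0.01400 = 0.6329
β_Dray = 0.00613 / 0.01400 = 0.4379
β_Zeller = 0.01869 / 0.01400 = 1.3350
β_Galt = 0.01036 / 0.01400 = 0.7400
β_Arden = 0.01882 / 0.01400 = 1.3443
β_Renshaw = 0.00280 / 0.01400 = 0.2000
β_P = Σ w_i β_i = 0.26×0.6329 + 0.11×0.4379 + 0.19×1.3350 + 0.09×0.7400 + 0.26×1.3443 + 0.09×0.2000 = 0.9005
E(R_P) = R_f + β_P × MRP = 2.44% + 0.9005 × 4.04% = 6.08%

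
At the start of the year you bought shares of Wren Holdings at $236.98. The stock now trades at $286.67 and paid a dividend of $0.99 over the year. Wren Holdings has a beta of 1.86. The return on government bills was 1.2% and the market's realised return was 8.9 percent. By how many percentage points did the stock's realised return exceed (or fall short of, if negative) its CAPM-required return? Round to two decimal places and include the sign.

+5.86%

Realised HPR = (P1 + D1 − P0) / P0 = (286.67 + 0.99 − 236.98) / 236.98 = 50.68 / 236.98 = 21.3858%
MRP = 8.9% − 1.2% = 7.70%
CAPM required = R_f + β·MRP = 1.2% + 1.86 × 7.7% = 15.5220%
α = realised − required = 21.3858% − 15.5220% = +5.86%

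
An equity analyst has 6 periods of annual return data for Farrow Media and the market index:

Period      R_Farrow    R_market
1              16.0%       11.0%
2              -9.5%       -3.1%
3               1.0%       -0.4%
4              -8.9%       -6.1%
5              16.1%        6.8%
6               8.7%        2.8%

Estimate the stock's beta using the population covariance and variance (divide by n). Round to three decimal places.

Mean R_i = (16.0 − 9.5 + 1.0 − 8.9 + 16.1 + 8.7) / 6 = 3.9000%
Mean R_m = (11.0 − 3.1 − 0.4 − 6.1 + 6.8 + 2.8) / 6 = 1.8333%
Σ(R_i − R̄_i)(R_m − R̄_m) = 350.2800  ⇒  Cov = 350.2800 / 6 = 58.3800
Σ(R_m − R̄_m)² = 201.8933  ⇒  Var(R_m) = 201.8933 / 6 = 33.6489
β = Cov / Var(R_m) = 58.3800 / 33.6489 = 1.7350

1.735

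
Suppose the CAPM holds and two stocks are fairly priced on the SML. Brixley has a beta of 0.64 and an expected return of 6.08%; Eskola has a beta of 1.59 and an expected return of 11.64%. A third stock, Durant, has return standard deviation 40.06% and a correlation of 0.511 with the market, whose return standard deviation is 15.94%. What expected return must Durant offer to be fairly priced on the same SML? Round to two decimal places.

9.85%

MRP = (11.64% − 6.08%) / (1.59 − 0.64) = 5.8526%
R_f = 6.08% − 0.64 × 5.8526% = 2.3343%
β_Durant = ρ·σ_i/σ_m = 0.511 × 40.06 / 15.94 = 1.2842
E(R_Durant) = R_f + β × MRP = 2.3343% + 1.2842 × 5.8526% = 9.85%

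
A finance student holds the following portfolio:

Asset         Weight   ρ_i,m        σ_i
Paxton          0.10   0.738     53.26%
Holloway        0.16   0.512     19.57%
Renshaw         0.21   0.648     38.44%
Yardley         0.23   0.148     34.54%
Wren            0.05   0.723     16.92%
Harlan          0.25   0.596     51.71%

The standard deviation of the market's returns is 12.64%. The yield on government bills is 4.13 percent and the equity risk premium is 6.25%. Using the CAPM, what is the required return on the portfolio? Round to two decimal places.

14.15%

β_Paxton = 0.738 × 53.26% / 12.64% = 3.1096
β_Holloway = 0.512 × 19.57% / 12.64% = 0.7927
β_Renshaw = 0.648 × 38.44% / 12.64% = 1.9707
β_Yardley = 0.148 × 34.54% / 12.64% = 0.4044
β_Wren = 0.723 × 16.92% / 12.64% = 0.9678
β_Harlan = 0.596 × 51.71% / 12.64% = 2.4382
β_P = Σ w_i β_i = 0.10×3.1096 + 0.16×0.7927 + 0.21×1.9707 + 0.23×0.4044 + 0.05×0.9678 + 0.25×2.4382 = 1.6026
E(R_P) = R_f + β_P × MRP = 4.13% + 1.6026 × 6.25% = 14.15%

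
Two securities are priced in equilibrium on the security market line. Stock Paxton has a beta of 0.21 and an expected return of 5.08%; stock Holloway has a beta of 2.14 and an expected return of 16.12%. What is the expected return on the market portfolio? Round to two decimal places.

Both satisfy E(R) = R_f + β·MRP, so the slope of the SML is
MRP = (16.12% − 5.08%) / (2.14 − 0.21) = 11.04% / 1.93 = 5.7202%
R_f = E(R_Paxton) − β_Paxton·MRP = 5.08% − 0.21 × 5.7202% = 3.8788%
E(R_m) = R_f + MRP = 3.8788% + 5.7202% = 9.60%

9.60%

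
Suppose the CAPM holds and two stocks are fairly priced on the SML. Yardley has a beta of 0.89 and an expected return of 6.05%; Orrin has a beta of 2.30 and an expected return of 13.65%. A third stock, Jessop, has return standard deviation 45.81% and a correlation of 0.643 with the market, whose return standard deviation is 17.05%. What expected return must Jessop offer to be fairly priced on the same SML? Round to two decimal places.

10.56%

MRP = (13.65% − 6.05%) / (2.30 − 0.89) = 5.3901%
R_f = 6.05% − 0.89 × 5.3901% = 1.2528%
β_Jessop = ρ·σ_i/σ_m = 0.643 × 45.81 / 17.05 = 1.7276
E(R_Jessop) = R_f + β × MRP = 1.2528% + 1.7276 × 5.3901% = 10.56%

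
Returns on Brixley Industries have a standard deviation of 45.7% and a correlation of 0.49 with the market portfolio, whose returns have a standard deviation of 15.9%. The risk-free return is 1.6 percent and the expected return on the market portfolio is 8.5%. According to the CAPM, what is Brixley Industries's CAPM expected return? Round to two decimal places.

β = ρ × σ_i / σ_m = 0.49 × 45.7% / 15.9% = 1.4084
MRP = 8.5% − 1.6% = 6.90%
E(R) = 1.6% + 1.4084 × 6.9% = 11.32%

11.32%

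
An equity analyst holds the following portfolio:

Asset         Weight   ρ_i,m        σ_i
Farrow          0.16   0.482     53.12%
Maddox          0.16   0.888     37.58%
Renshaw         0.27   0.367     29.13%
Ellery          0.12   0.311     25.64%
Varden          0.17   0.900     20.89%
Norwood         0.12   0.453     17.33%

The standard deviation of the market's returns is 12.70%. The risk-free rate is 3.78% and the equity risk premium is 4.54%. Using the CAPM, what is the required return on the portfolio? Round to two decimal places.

β_Farrow = 0.482 × 53.12% / 12.70% = 2.0161
β_Maddox = 0.888 × 37.58% / 12.70% = 2.6276
β_Renshaw = 0.367 × 29.13% / 12.70% = 0.8418
β_Ellery = 0.311 × 25.64% / 12.70% = 0.6279
β_Varden = 0.900 × 20.89% / 12.70% = 1.4804
β_Norwood = 0.453 × 17.33% / 12.70% = 0.6181
β_P = Σ w_i β_i = 0.16×2.0161 + 0.16×2.6276 + 0.27×0.8418 + 0.12×0.6279 + 0.17×1.4804 + 0.12×0.6181 = 1.3715
E(R_P) = R_f + β_P × MRP = 3.78% + 1.3715 × 4.54% = 10.01%

10.01%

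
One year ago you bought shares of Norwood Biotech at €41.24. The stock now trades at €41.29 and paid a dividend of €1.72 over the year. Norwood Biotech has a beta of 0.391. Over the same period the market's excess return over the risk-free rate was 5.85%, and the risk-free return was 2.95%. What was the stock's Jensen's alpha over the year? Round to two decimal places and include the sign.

Realised HPR = (P1 + D1 − P0) / P0 = (41.29 + 1.72 − 41.24) / 41.24 = 1.77 / 41.24 = 4.2919%
CAPM required = R_f + β·MRP = 2.95% + 0.391 × 5.85% = 5.23735%
α = realised − required = 4.2919% − 5.23735% = -0.95%

-0.95%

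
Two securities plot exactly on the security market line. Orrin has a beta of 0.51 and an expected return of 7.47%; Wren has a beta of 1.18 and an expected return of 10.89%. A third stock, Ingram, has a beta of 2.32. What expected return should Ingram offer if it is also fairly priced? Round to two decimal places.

16.71%

MRP (SML slope) = (10.89% − 7.47%) / (1.18 − 0.51) = 3.42% / 0.67 = 5.1045%
R_f (intercept) = 7.47% − 0.51 × 5.1045% = 4.8667%
E(R_Ingram) = R_f + β × MRP = 4.8667% + 2.32 × 5.1045% = 16.71%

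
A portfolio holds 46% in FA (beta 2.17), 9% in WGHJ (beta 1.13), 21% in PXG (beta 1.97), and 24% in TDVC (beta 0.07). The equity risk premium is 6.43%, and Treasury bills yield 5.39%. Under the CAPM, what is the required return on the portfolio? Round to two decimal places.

15.23%

β_P = Σ w_i β_i = 0.46×2.17 + 0.09×1.13 + 0.21×1.97 + 0.24×0.07 = 1.5304
E(R_P) = R_f + β_P × MRP = 5.39% + 1.5304 × 6.43% = 15.23%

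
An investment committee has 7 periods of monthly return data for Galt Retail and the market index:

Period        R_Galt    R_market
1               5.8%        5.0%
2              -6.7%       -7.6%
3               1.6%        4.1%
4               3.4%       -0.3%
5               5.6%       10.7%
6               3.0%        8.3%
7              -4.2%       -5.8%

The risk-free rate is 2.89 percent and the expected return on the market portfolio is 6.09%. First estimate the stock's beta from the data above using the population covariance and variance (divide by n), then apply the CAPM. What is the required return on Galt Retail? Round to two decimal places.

4.86%

Mean R_i = (5.8 − 6.7 + 1.6 + 3.4 + 5.6 + 3.0 − 4.2) / 7 = 1.2143%
Mean R_m = (5.0 − 7.6 + 4.1 − 0.3 + 10.7 + 8.3 − 5.8) / 7 = 2.0571%
Σ(R_i − R̄_i)(R_m − R̄_m) = 177.1543  ⇒  Cov = 177.1543 / 7 = 25.3078
Σ(R_m − R̄_m)² = 287.0571  ⇒  Var(R_m) = 287.0571 / 7 = 41.0082
β = Cov / Var(R_m) = 25.3078 / 41.0082 = 0.6171
MRP = 6.09% − 2.89% = 3.20%
E(R) = R_f + β × MRP = 2.89% + 0.6171 × 3.20% = 4.86%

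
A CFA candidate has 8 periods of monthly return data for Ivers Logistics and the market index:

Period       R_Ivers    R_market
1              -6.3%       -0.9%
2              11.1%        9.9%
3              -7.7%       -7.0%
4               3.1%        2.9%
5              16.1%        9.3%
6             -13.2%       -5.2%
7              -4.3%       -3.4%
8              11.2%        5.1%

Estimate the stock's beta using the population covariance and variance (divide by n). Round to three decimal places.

1.553

Mean R_i = (-6.3 + 11.1 − 7.7 + 3.1 + 16.1 − 13.2 − 4.3 + 11.2) / 8 = 1.2500%
Mean R_m = (-0.9 + 9.9 − 7.0 + 2.9 + 9.3 − 5.2 − 3.4 + 5.1) / 8 = 1.3375%
Σ(R_i − R̄_i)(R_m − R̄_m) = 455.1850  ⇒  Cov = 455.1850 / 8 = 56.8981
Σ(R_m − R̄_m)² = 293.0188  ⇒  Var(R_m) = 293.0188 / 8 = 36.6274
β = Cov / Var(R_m) = 56.8981 / 36.6274 = 1.5534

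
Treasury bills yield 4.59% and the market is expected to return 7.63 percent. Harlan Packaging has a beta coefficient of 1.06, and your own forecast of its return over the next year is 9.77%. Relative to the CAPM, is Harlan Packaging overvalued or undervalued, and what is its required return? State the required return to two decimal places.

MRP = 7.63% − 4.59% = 3.04%
Required return = R_f + β·MRP = 4.59% + 1.06 × 3.04% = 7.81%
Forecast 9.77% > required 7.81% → the stock plots above the SML → undervalued.

Undervalued; required return 7.81%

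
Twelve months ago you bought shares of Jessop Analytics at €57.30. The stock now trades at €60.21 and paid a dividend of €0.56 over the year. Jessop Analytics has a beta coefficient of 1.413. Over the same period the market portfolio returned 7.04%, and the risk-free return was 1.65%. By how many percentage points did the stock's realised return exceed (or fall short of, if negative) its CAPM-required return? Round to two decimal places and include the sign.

Realised HPR = (P1 + D1 − P0) / P0 = (60.21 + 0.56 − 57.30) / 57.30 = 3.47 / 57.30 = 6.0558%
MRP = 7.04% − 1.65% = 5.39%
CAPM required = R_f + β·MRP = 1.65% + 1.413 × 5.39% = 9.26607%
α = realised − required = 6.0558% − 9.26607% = -3.21%

-3.21%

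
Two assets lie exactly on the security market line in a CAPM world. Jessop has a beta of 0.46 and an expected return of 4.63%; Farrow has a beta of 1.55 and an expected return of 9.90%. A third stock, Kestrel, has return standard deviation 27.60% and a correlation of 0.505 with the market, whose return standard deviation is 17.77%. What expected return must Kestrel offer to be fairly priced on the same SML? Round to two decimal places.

6.20%

MRP = (9.90% − 4.63%) / (1.55 − 0.46) = 4.8349%
R_f = 4.63% − 0.46 × 4.8349% = 2.4059%
β_Kestrel = ρ·σ_i/σ_m = 0.505 × 27.60 / 17.77 = 0.7844
E(R_Kestrel) = R_f + β × MRP = 2.4059% + 0.7844 × 4.8349% = 6.20%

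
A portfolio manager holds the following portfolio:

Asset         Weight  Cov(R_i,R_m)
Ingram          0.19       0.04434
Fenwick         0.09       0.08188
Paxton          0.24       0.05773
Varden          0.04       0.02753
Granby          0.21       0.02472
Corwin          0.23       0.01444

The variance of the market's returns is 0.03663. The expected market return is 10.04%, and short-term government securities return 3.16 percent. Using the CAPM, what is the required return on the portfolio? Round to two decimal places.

β_Ingram = 0.04434 / 0.03663 = 1.2105
β_Fenwick = 0.08188 / 0.03663 = 2.2353
β_Paxton = 0.05773 / 0.03663 = 1.5760
β_Varden = 0.02753 / 0.03663 = 0.7516
β_Granby = 0.02472 / 0.03663 = 0.6749
β_Corwin = 0.01444 / 0.03663 = 0.3942
β_P = Σ w_i β_i = 0.19×1.2105 + 0.09×2.2353 + 0.24×1.5760 + 0.04×0.7516 + 0.21×0.6749 + 0.23×0.3942 = 1.0719
MRP = 10.04% − 3.16% = 6.88%
E(R_P) = R_f + β_P × MRP = 3.16% + 1.0719 × 6.88% = 10.53%

10.53%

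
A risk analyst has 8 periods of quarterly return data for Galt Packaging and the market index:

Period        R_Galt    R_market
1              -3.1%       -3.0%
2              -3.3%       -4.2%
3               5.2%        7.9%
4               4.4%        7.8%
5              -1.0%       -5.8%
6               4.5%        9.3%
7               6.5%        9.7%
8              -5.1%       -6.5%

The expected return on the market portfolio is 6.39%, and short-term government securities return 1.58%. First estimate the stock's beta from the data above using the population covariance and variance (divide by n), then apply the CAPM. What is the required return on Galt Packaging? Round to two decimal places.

4.47%

Mean R_i = (-3.1 − 3.3 + 5.2 + 4.4 − 1.0 + 4.5 + 6.5 − 5.1) / 8 = 1.0125%
Mean R_m = (-3.0 − 4.2 + 7.9 + 7.8 − 5.8 + 9.3 + 9.7 − 6.5) / 8 = 1.9000%
Σ(R_i − R̄_i)(R_m − R̄_m) = 227.0200  ⇒  Cov = 227.0200 / 8 = 28.3775
Σ(R_m − R̄_m)² = 377.4800  ⇒  Var(R_m) = 377.4800 / 8 = 47.1850
β = Cov / Var(R_m) = 28.3775 / 47.1850 = 0.6014
MRP = 6.39% − 1.58% = 4.81%
E(R) = R_f + β × MRP = 1.58% + 0.6014 × 4.81% = 4.47%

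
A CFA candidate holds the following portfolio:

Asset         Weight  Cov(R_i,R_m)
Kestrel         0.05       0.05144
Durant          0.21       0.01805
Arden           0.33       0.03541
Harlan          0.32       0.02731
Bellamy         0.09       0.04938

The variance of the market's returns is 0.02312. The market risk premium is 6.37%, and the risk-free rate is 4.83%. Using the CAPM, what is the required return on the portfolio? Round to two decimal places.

β_Kestrel = 0.05144 / 0.02312 = 2.2249
β_Durant = 0.01805 / 0.02312 = 0.7807
β_Arden = 0.03541 / 0.02312 = 1.5316
β_Harlan = 0.02731 / 0.02312 = 1.1812
β_Bellamy = 0.04938 / 0.02312 = 2.1358
β_P = Σ w_i β_i = 0.05×2.2249 + 0.21×0.7807 + 0.33×1.5316 + 0.32×1.1812 + 0.09×2.1358 = 1.3508
E(R_P) = R_f + β_P × MRP = 4.83% + 1.3508 × 6.37% = 13.43%

13.43%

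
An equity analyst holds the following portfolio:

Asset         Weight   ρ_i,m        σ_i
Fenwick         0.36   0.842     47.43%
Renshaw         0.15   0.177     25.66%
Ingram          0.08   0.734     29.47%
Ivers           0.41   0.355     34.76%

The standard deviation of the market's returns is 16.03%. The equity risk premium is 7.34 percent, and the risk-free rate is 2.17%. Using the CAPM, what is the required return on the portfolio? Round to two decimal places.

β_Fenwick = 0.842 × 47.43% / 16.03% = 2.4913
β_Renshaw = 0.177 × 25.66% / 16.03% = 0.2833
β_Ingram = 0.734 × 29.47% / 16.03% = 1.3494
β_Ivers = 0.355 × 34.76% / 16.03% = 0.7698
β_P = Σ w_i β_i = 0.36×2.4913 + 0.15×0.2833 + 0.08×1.3494 + 0.41×0.7698 = 1.3629
E(R_P) = R_f + β_P × MRP = 2.17% + 1.3629 × 7.34% = 12.17%

12.17%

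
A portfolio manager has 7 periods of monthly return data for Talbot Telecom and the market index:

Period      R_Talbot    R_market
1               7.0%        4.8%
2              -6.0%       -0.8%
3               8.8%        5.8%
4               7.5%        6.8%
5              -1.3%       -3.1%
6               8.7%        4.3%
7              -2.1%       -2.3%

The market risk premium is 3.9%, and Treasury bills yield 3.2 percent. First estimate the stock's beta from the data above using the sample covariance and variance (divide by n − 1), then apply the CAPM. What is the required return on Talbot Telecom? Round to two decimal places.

8.39%

Mean R_i = (7.0 − 6.0 + 8.8 + 7.5 − 1.3 + 8.7 − 2.1) / 7 = 3.2286%
Mean R_m = (4.8 − 0.8 + 5.8 + 6.8 − 3.1 + 4.3 − 2.3) / 7 = 2.2143%
Σ(R_i − R̄_i)(R_m − R̄_m) = 136.6671  ⇒  Cov = 136.6671 / 6 = 22.7779
Σ(R_m − R̄_m)² = 102.6286  ⇒  Var(R_m) = 102.6286 / 6 = 17.1048
β = Cov / Var(R_m) = 22.7779 / 17.1048 = 1.3317
E(R) = R_f + β × MRP = 3.2% + 1.3317 × 3.9% = 8.39%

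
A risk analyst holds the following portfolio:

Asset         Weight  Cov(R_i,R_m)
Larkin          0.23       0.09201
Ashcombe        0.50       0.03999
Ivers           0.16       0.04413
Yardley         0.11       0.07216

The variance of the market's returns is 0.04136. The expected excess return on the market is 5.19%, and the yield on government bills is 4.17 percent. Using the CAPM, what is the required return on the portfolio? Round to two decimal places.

β_Larkin = 0.09201 / 0.04136 = 2.2246
β_Ashcombe = 0.03999 / 0.04136 = 0.9669
β_Ivers = 0.04413 / 0.04136 = 1.0670
β_Yardley = 0.07216 / 0.04136 = 1.7447
β_P = Σ w_i β_i = 0.23×2.2246 + 0.50×0.9669 + 0.16×1.0670 + 0.11×1.7447 = 1.3577
E(R_P) = R_f + β_P × MRP = 4.17% + 1.3577 × 5.19% = 11.22%

11.22%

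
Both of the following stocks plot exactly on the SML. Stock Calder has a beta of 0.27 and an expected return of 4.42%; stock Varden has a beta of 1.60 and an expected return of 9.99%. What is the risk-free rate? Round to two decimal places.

3.29%

Both satisfy E(R) = R_f + β·MRP, so the slope of the SML is
MRP = (9.99% − 4.42%) / (1.60 − 0.27) = 5.57% / 1.33 = 4.1880%
R_f = E(R_Calder) − β_Calder·MRP = 4.42% − 0.27 × 4.1880% = 3.2892%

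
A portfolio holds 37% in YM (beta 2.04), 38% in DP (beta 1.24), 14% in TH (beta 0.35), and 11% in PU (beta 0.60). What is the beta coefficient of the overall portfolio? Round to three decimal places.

β_P = Σ w_i β_i = 0.37×2.04 + 0.38×1.24 + 0.14×0.35 + 0.11×0.60 = 1.3410

1.341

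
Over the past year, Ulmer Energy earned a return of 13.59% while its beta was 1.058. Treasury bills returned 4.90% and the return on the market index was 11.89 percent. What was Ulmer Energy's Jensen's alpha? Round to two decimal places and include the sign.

Market excess return = 11.89% − 4.90% = 6.99%
CAPM benchmark = R_f + β(R_m − R_f) = 4.90% + 1.058 × 6.99% = 12.29542%
α = actual − benchmark = 13.59% − 12.29542% = +1.29%

+1.29%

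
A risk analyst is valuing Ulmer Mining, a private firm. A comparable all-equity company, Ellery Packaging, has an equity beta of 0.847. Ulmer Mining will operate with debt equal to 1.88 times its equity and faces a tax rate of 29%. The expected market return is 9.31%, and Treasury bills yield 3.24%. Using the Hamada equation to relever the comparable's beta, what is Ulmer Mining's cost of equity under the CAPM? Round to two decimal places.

β_L = β_U × [1 + (1 − t)(D/E)] = 0.847 × [1 + (1 − 0.29) × 1.88]
    = 0.847 × [1 + 0.71 × 1.88] = 0.847 × 2.3348 = 1.9776
MRP = 9.31% − 3.24% = 6.07%
E(R) = R_f + β_L × MRP = 3.24% + 1.9776 × 6.07% = 15.24%

15.24%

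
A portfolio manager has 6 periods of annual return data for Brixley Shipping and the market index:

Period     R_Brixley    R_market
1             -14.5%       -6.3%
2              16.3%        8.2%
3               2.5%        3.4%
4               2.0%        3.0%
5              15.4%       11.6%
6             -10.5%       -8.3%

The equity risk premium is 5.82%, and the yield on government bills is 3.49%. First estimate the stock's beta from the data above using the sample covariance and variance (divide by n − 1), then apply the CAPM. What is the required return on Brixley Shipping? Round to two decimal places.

Mean R_i = (-14.5 + 16.3 + 2.5 + 2.0 + 15.4 − 10.5) / 6 = 1.8667%
Mean R_m = (-6.3 + 8.2 + 3.4 + 3.0 + 11.6 − 8.3) / 6 = 1.9333%
Σ(R_i − R̄_i)(R_m − R̄_m) = 483.6467  ⇒  Cov = 483.6467 / 5 = 96.7293
Σ(R_m − R̄_m)² = 308.5133  ⇒  Var(R_m) = 308.5133 / 5 = 61.7027
β = Cov / Var(R_m) = 96.7293 / 61.7027 = 1.5677
E(R) = R_f + β × MRP = 3.49% + 1.5677 × 5.82% = 12.61%

12.61%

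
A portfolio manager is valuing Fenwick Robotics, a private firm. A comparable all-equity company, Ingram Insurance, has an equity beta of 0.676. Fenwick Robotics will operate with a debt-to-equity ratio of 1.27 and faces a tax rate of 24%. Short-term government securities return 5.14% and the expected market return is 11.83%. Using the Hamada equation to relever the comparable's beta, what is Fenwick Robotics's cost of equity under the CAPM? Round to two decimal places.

14.03%

β_L = β_U × [1 + (1 − t)(D/E)] = 0.676 × [1 + (1 − 0.24) × 1.27]
    = 0.676 × [1 + 0.76 × 1.27] = 0.676 × 1.9652 = 1.3285
MRP = 11.83% − 5.14% = 6.69%
E(R) = R_f + β_L × MRP = 5.14% + 1.3285 × 6.69% = 14.03%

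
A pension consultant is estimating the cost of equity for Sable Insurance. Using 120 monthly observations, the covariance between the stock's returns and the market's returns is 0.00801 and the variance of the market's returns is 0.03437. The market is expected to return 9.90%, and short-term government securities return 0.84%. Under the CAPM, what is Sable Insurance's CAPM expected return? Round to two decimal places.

2.95%

β = Cov(R_i, R_m) / Var(R_m) = 0.00801 / 0.03437 = 0.2331
MRP = 9.90% − 0.84% = 9.06%
E(R) = R_f + β × MRP = 0.84% + 0.2331 × 9.06% = 2.95%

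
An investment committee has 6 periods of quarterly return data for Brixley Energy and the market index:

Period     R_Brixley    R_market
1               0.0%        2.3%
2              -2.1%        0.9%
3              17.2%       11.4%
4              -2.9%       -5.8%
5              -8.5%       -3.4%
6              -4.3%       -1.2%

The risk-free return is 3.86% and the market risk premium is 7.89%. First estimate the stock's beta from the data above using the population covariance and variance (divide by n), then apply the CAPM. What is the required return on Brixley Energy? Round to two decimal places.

Mean R_i = (0.0 − 2.1 + 17.2 − 2.9 − 8.5 − 4.3) / 6 = -0.1000%
Mean R_m = (2.3 + 0.9 + 11.4 − 5.8 − 3.4 − 1.2) / 6 = 0.7000%
Σ(R_i − R̄_i)(R_m − R̄_m) = 245.4900  ⇒  Cov = 245.4900 / 6 = 40.9150
Σ(R_m − R̄_m)² = 179.7600  ⇒  Var(R_m) = 179.7600 / 6 = 29.9600
β = Cov / Var(R_m) = 40.9150 / 29.9600 = 1.3657
E(R) = R_f + β × MRP = 3.86% + 1.3657 × 7.89% = 14.64%

14.64%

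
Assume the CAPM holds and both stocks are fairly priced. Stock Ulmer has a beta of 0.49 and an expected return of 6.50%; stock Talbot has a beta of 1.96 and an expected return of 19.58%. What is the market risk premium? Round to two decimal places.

Both satisfy E(R) = R_f + β·MRP, so the slope of the SML is
MRP = (19.58% − 6.50%) / (1.96 − 0.49) = 13.08% / 1.47 = 8.8980%

8.90%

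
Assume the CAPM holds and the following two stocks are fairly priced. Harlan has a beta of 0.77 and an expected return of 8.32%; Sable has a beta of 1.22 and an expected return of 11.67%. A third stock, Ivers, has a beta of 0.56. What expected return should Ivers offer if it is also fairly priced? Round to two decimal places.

6.76%

MRP (SML slope) = (11.67% − 8.32%) / (1.22 − 0.77) = 3.35% / 0.45 = 7.4444%
R_f (intercept) = 8.32% − 0.77 × 7.4444% = 2.5878%
E(R_Ivers) = R_f + β × MRP = 2.5878% + 0.56 × 7.4444% = 6.76%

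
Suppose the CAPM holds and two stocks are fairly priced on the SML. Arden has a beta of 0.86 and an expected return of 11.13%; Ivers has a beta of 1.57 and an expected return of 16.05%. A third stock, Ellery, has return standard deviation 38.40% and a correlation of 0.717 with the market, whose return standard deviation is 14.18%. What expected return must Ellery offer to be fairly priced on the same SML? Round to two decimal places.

18.63%

MRP = (16.05% − 11.13%) / (1.57 − 0.86) = 6.9296%
R_f = 11.13% − 0.86 × 6.9296% = 5.1705%
β_Ellery = ρ·σ_i/σ_m = 0.717 × 38.40 / 14.18 = 1.9417
E(R_Ellery) = R_f + β × MRP = 5.1705% + 1.9417 × 6.9296% = 18.63%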